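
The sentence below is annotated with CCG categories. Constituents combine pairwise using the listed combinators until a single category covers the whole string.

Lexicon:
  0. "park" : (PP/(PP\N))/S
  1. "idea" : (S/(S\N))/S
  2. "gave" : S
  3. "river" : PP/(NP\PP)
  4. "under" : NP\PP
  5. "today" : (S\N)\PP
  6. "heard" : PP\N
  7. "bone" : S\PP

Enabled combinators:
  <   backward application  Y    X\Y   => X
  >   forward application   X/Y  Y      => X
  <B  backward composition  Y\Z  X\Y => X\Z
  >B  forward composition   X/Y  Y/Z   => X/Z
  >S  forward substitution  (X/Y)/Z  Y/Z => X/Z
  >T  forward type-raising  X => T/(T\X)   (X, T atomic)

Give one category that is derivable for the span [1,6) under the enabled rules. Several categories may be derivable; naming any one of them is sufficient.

S

[0,8] S   <
  [0,7] PP   >
    [0,6] PP/(PP\N)   >
      [0,1] "park" : (PP/(PP\N))/S
      [1,6] S   >
        [1,3] S/(S\N)   >
          [1,2] "idea" : (S/(S\N))/S
          [2,3] "gave" : S
        [3,6] S\N   <
          [3,5] PP   >
            [3,4] "river" : PP/(NP\PP)
            [4,5] "under" : NP\PP
          [5,6] "today" : (S\N)\PP
    [6,7] "heard" : PP\N
  [7,8] "bone" : S\PP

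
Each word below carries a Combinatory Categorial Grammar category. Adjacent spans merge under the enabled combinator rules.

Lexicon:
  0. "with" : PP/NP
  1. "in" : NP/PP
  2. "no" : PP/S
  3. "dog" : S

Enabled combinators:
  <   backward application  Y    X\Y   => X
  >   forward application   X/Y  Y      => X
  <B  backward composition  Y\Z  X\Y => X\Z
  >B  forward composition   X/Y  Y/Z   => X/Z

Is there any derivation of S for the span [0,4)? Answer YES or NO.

NO

PP/NP NP/PP PP/S S
CKY chart[0,4] = {PP}; S ∉ chart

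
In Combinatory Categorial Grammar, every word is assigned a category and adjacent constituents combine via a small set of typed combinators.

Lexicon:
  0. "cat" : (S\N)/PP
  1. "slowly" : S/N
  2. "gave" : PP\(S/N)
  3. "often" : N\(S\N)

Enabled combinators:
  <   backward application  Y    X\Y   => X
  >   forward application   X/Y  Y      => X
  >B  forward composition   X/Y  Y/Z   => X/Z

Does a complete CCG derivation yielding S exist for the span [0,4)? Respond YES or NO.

(S\N)/PP S/N PP\(S/N) N\(S\N)
CKY chart[0,4] = {N}; S ∉ chart

NO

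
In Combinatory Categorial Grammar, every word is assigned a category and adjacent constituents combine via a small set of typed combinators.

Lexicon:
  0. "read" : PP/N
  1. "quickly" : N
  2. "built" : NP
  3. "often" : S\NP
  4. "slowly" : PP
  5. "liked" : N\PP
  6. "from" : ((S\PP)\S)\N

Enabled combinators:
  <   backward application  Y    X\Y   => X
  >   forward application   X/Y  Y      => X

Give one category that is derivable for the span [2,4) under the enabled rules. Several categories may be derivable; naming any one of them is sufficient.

S

[0,7] S   <
  [0,2] PP   >
    [0,1] "read" : PP/N
    [1,2] "quickly" : N
  [2,7] S\PP   <
    [2,4] S   <
      [2,3] "built" : NP
      [3,4] "often" : S\NP
    [4,7] (S\PP)\S   <
      [4,6] N   <
        [4,5] "slowly" : PP
        [5,6] "liked" : N\PP
      [6,7] "from" : ((S\PP)\S)\N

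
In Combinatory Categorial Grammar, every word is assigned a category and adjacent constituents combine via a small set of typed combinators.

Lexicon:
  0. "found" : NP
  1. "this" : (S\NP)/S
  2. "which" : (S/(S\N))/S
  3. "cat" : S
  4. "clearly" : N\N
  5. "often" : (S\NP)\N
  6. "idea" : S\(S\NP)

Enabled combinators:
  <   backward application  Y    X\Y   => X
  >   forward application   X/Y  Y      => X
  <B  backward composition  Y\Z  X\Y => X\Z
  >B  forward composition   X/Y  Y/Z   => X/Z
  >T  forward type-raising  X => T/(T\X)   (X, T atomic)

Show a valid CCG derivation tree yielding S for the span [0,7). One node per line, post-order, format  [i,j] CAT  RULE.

[0,1] NP  lex  "found"
[1,2] (S\NP)/S  lex  "this"
[2,3] (S/(S\N))/S  lex  "which"
[3,4] S  lex  "cat"
[2,4] S/(S\N)  >  k=3
[4,5] N\N  lex  "clearly"
[5,6] (S\NP)\N  lex  "often"
[6,7] S\(S\NP)  lex  "idea"
[5,7] S\N  <B  k=6
[4,7] S\N  <B  k=5
[2,7] S  >  k=4
[1,7] S\NP  >  k=2
[0,7] S  <  k=1

[0,7] S   <
  [0,1] "found" : NP
  [1,7] S\NP   >
    [1,2] "this" : (S\NP)/S
    [2,7] S   >
      [2,4] S/(S\N)   >
        [2,3] "which" : (S/(S\N))/S
        [3,4] "cat" : S
      [4,7] S\N   <B
        [4,5] "clearly" : N\N
        [5,7] S\N   <B
          [5,6] "often" : (S\NP)\N
          [6,7] "idea" : S\(S\NP)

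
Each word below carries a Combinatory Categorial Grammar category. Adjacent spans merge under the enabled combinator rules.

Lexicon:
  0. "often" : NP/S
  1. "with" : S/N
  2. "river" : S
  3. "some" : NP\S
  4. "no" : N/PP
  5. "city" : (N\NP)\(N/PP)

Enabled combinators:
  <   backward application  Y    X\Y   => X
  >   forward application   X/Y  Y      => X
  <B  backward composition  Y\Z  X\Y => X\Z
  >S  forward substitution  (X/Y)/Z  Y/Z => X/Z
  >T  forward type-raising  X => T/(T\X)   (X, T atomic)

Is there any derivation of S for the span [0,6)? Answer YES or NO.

NO

NP/S S/N S NP\S N/PP (N\NP)\(N/PP)
CKY chart[0,6] = {N/(N\NP), NP, NP/(NP\NP), PP/(PP\NP), S/(S\NP)}; S ∉ chart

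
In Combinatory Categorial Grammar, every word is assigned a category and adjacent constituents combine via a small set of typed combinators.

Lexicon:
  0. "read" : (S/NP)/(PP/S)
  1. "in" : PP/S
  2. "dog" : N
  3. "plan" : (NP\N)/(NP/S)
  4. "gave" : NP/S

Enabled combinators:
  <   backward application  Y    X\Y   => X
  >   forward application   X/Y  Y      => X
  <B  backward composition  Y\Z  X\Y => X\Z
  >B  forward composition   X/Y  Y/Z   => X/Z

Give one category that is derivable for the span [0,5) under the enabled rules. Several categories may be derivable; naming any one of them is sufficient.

[0,5] S   >
  [0,2] S/NP   >
    [0,1] "read" : (S/NP)/(PP/S)
    [1,2] "in" : PP/S
  [2,5] NP   <
    [2,3] "dog" : N
    [3,5] NP\N   >
      [3,4] "plan" : (NP\N)/(NP/S)
      [4,5] "gave" : NP/S

S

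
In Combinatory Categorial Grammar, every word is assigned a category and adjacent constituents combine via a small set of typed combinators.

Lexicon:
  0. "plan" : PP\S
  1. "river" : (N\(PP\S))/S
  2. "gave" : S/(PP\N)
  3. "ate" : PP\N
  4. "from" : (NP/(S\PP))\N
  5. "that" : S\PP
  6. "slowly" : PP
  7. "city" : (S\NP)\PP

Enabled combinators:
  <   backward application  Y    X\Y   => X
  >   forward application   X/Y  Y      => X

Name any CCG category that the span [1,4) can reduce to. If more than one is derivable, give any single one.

[0,8] S   <
  [0,6] NP   >
    [0,5] NP/(S\PP)   <
      [0,4] N   <
        [0,1] "plan" : PP\S
        [1,4] N\(PP\S)   >
          [1,2] "river" : (N\(PP\S))/S
          [2,4] S   >
            [2,3] "gave" : S/(PP\N)
            [3,4] "ate" : PP\N
      [4,5] "from" : (NP/(S\PP))\N
    [5,6] "that" : S\PP
  [6,8] S\NP   <
    [6,7] "slowly" : PP
    [7,8] "city" : (S\NP)\PP

N\(PP\S)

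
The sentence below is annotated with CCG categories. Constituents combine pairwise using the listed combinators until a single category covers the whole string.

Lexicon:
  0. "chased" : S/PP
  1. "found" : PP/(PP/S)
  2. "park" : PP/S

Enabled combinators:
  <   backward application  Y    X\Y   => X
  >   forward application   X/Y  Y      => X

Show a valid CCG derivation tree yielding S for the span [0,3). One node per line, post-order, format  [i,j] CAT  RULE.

[0,3] S   >
  [0,1] "chased" : S/PP
  [1,3] PP   >
    [1,2] "found" : PP/(PP/S)
    [2,3] "park" : PP/S

[0,1] S/PP  lex  "chased"
[1,2] PP/(PP/S)  lex  "found"
[2,3] PP/S  lex  "park"
[1,3] PP  >  k=2
[0,3] S  >  k=1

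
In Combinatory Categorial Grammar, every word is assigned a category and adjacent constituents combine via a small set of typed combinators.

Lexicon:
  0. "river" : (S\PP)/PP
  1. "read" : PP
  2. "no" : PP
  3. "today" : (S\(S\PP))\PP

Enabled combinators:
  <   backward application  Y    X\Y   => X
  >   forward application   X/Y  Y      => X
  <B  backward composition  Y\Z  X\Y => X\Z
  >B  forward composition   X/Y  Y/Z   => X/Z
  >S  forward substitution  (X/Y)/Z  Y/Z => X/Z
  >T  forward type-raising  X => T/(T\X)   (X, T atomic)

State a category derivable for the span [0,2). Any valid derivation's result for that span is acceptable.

[0,4] S   <
  [0,2] S\PP   >
    [0,1] "river" : (S\PP)/PP
    [1,2] "read" : PP
  [2,4] S\(S\PP)   <
    [2,3] "no" : PP
    [3,4] "today" : (S\(S\PP))\PP

S\PP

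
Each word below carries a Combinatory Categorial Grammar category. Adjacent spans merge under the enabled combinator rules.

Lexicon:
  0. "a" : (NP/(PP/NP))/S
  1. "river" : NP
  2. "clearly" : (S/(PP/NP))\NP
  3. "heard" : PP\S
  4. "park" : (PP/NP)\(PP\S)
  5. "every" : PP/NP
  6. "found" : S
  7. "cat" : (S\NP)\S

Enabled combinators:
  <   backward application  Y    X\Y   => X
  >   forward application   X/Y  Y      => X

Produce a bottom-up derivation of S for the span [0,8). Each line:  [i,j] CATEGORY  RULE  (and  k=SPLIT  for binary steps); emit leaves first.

[0,8] S   <
  [0,6] NP   >
    [0,5] NP/(PP/NP)   >
      [0,1] "a" : (NP/(PP/NP))/S
      [1,5] S   >
        [1,3] S/(PP/NP)   <
          [1,2] "river" : NP
          [2,3] "clearly" : (S/(PP/NP))\NP
        [3,5] PP/NP   <
          [3,4] "heard" : PP\S
          [4,5] "park" : (PP/NP)\(PP\S)
    [5,6] "every" : PP/NP
  [6,8] S\NP   <
    [6,7] "found" : S
    [7,8] "cat" : (S\NP)\S

[0,1] (NP/(PP/NP))/S  lex  "a"
[1,2] NP  lex  "river"
[2,3] (S/(PP/NP))\NP  lex  "clearly"
[1,3] S/(PP/NP)  <  k=2
[3,4] PP\S  lex  "heard"
[4,5] (PP/NP)\(PP\S)  lex  "park"
[3,5] PP/NP  <  k=4
[1,5] S  >  k=3
[0,5] NP/(PP/NP)  >  k=1
[5,6] PP/NP  lex  "every"
[0,6] NP  >  k=5
[6,7] S  lex  "found"
[7,8] (S\NP)\S  lex  "cat"
[6,8] S\NP  <  k=7
[0,8] S  <  k=6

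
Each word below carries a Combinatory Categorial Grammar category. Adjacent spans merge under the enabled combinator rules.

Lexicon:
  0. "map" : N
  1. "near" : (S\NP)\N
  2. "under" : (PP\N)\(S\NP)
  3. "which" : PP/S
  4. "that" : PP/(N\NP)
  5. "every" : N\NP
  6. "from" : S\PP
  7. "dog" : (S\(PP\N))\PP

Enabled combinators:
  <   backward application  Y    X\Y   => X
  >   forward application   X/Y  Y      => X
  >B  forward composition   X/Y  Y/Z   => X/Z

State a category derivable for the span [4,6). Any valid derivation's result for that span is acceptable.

PP

[0,8] S   <
  [0,3] PP\N   <
    [0,2] S\NP   <
      [0,1] "map" : N
      [1,2] "near" : (S\NP)\N
    [2,3] "under" : (PP\N)\(S\NP)
  [3,8] S\(PP\N)   <
    [3,7] PP   >
      [3,4] "which" : PP/S
      [4,7] S   <
        [4,6] PP   >
          [4,5] "that" : PP/(N\NP)
          [5,6] "every" : N\NP
        [6,7] "from" : S\PP
    [7,8] "dog" : (S\(PP\N))\PP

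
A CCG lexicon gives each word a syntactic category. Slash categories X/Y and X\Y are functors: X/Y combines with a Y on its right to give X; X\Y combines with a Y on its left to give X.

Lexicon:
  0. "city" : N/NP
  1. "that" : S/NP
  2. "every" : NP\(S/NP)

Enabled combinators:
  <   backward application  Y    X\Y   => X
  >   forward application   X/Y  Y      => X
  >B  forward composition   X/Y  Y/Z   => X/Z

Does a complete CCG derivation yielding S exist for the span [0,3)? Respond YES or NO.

NO

N/NP S/NP NP\(S/NP)
CKY chart[0,3] = {N}; S ∉ chart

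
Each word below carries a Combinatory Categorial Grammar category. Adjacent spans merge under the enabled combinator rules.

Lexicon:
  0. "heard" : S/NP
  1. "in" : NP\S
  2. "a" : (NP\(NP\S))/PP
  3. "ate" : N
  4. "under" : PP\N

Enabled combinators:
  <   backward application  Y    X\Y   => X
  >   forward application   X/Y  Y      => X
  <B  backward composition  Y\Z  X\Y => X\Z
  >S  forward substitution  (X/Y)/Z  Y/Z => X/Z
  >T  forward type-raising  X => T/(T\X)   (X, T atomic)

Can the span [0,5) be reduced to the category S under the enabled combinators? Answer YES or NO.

YES

[0,5] S   >
  [0,1] "heard" : S/NP
  [1,5] NP   <
    [1,2] "in" : NP\S
    [2,5] NP\(NP\S)   >
      [2,3] "a" : (NP\(NP\S))/PP
      [3,5] PP   <
        [3,4] "ate" : N
        [4,5] "under" : PP\N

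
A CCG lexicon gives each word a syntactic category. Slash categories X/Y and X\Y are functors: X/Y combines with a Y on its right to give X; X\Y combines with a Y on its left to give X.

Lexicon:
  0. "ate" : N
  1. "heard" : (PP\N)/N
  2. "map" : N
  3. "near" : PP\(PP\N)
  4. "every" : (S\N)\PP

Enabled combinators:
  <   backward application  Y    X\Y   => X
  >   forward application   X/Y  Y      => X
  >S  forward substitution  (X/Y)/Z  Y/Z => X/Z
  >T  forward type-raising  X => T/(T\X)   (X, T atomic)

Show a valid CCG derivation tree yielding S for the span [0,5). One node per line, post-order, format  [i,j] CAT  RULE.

[0,5] S   <
  [0,1] "ate" : N
  [1,5] S\N   <
    [1,4] PP   <
      [1,3] PP\N   >
        [1,2] "heard" : (PP\N)/N
        [2,3] "map" : N
      [3,4] "near" : PP\(PP\N)
    [4,5] "every" : (S\N)\PP

[0,1] N  lex  "ate"
[1,2] (PP\N)/N  lex  "heard"
[2,3] N  lex  "map"
[1,3] PP\N  >  k=2
[3,4] PP\(PP\N)  lex  "near"
[1,4] PP  <  k=3
[4,5] (S\N)\PP  lex  "every"
[1,5] S\N  <  k=4
[0,5] S  <  k=1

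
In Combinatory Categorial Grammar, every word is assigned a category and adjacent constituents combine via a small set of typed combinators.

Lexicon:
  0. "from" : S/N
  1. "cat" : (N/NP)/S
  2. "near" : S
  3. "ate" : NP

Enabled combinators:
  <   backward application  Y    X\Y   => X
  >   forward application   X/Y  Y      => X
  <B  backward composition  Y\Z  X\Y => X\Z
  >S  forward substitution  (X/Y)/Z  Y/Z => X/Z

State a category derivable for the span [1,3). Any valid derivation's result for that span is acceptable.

N/NP

[0,4] S   >
  [0,1] "from" : S/N
  [1,4] N   >
    [1,3] N/NP   >
      [1,2] "cat" : (N/NP)/S
      [2,3] "near" : S
    [3,4] "ate" : NP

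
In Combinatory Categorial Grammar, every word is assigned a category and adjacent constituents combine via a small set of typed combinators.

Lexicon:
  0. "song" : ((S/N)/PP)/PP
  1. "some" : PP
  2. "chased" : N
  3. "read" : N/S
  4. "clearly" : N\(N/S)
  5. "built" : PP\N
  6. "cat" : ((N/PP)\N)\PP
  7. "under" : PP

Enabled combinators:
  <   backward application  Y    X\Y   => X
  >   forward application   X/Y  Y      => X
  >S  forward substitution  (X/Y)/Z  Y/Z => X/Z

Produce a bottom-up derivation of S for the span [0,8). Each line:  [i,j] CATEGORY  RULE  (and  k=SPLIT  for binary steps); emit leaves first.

[0,1] ((S/N)/PP)/PP  lex  "song"
[1,2] PP  lex  "some"
[0,2] (S/N)/PP  >  k=1
[2,3] N  lex  "chased"
[3,4] N/S  lex  "read"
[4,5] N\(N/S)  lex  "clearly"
[3,5] N  <  k=4
[5,6] PP\N  lex  "built"
[3,6] PP  <  k=5
[6,7] ((N/PP)\N)\PP  lex  "cat"
[3,7] (N/PP)\N  <  k=6
[2,7] N/PP  <  k=3
[0,7] S/PP  >S  k=2
[7,8] PP  lex  "under"
[0,8] S  >  k=7

[0,8] S   >
  [0,7] S/PP   >S
    [0,2] (S/N)/PP   >
      [0,1] "song" : ((S/N)/PP)/PP
      [1,2] "some" : PP
    [2,7] N/PP   <
      [2,3] "chased" : N
      [3,7] (N/PP)\N   <
        [3,6] PP   <
          [3,5] N   <
            [3,4] "read" : N/S
            [4,5] "clearly" : N\(N/S)
          [5,6] "built" : PP\N
        [6,7] "cat" : ((N/PP)\N)\PP
  [7,8] "under" : PP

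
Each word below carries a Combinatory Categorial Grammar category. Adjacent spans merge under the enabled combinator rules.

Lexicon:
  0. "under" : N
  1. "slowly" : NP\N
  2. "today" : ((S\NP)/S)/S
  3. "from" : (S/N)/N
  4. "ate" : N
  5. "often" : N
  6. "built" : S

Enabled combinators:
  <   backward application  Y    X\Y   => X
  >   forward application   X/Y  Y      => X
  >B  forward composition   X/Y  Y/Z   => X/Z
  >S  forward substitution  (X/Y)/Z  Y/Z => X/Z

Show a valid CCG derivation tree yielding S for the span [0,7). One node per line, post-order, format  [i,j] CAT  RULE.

[0,7] S   <
  [0,2] NP   <
    [0,1] "under" : N
    [1,2] "slowly" : NP\N
  [2,7] S\NP   >
    [2,6] (S\NP)/S   >
      [2,3] "today" : ((S\NP)/S)/S
      [3,6] S   >
        [3,5] S/N   >
          [3,4] "from" : (S/N)/N
          [4,5] "ate" : N
        [5,6] "often" : N
    [6,7] "built" : S

[0,1] N  lex  "under"
[1,2] NP\N  lex  "slowly"
[0,2] NP  <  k=1
[2,3] ((S\NP)/S)/S  lex  "today"
[3,4] (S/N)/N  lex  "from"
[4,5] N  lex  "ate"
[3,5] S/N  >  k=4
[5,6] N  lex  "often"
[3,6] S  >  k=5
[2,6] (S\NP)/S  >  k=3
[6,7] S  lex  "built"
[2,7] S\NP  >  k=6
[0,7] S  <  k=2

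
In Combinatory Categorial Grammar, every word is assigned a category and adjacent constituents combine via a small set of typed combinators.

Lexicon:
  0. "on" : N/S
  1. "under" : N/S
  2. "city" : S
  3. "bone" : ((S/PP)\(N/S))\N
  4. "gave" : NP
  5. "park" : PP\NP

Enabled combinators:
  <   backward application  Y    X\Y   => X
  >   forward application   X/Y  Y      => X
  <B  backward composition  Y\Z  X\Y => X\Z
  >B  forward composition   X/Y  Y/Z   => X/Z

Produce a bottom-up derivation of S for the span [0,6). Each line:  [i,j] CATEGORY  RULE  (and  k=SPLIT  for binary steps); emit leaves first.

[0,1] N/S  lex  "on"
[1,2] N/S  lex  "under"
[2,3] S  lex  "city"
[1,3] N  >  k=2
[3,4] ((S/PP)\(N/S))\N  lex  "bone"
[1,4] (S/PP)\(N/S)  <  k=3
[0,4] S/PP  <  k=1
[4,5] NP  lex  "gave"
[5,6] PP\NP  lex  "park"
[4,6] PP  <  k=5
[0,6] S  >  k=4

[0,6] S   >
  [0,4] S/PP   <
    [0,1] "on" : N/S
    [1,4] (S/PP)\(N/S)   <
      [1,3] N   >
        [1,2] "under" : N/S
        [2,3] "city" : S
      [3,4] "bone" : ((S/PP)\(N/S))\N
  [4,6] PP   <
    [4,5] "gave" : NP
    [5,6] "park" : PP\NP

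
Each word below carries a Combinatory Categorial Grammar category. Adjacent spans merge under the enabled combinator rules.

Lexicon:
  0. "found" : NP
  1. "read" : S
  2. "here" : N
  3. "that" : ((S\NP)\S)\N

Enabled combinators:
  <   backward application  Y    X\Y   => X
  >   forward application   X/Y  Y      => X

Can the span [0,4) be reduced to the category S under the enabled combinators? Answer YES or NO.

YES

[0,4] S   <
  [0,1] "found" : NP
  [1,4] S\NP   <
    [1,2] "read" : S
    [2,4] (S\NP)\S   <
      [2,3] "here" : N
      [3,4] "that" : ((S\NP)\S)\N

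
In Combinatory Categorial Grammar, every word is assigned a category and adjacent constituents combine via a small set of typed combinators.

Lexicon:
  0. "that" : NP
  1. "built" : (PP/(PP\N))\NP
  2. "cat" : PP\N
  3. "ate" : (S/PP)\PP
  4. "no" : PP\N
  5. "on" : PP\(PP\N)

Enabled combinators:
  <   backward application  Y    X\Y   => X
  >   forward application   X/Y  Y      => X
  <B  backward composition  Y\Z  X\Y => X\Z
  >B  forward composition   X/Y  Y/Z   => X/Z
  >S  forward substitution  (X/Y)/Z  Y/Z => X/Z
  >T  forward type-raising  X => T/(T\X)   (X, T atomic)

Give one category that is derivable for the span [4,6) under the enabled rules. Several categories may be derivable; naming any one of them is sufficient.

PP

[0,6] S   >
  [0,4] S/PP   <
    [0,3] PP   >
      [0,2] PP/(PP\N)   <
        [0,1] "that" : NP
        [1,2] "built" : (PP/(PP\N))\NP
      [2,3] "cat" : PP\N
    [3,4] "ate" : (S/PP)\PP
  [4,6] PP   <
    [4,5] "no" : PP\N
    [5,6] "on" : PP\(PP\N)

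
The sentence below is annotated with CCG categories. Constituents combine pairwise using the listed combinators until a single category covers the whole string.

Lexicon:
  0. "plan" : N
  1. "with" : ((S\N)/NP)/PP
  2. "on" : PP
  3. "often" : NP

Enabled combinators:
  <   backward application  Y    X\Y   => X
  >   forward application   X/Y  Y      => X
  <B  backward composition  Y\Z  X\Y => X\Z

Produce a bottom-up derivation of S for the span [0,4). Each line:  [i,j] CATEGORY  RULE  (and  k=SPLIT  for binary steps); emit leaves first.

[0,4] S   <
  [0,1] "plan" : N
  [1,4] S\N   >
    [1,3] (S\N)/NP   >
      [1,2] "with" : ((S\N)/NP)/PP
      [2,3] "on" : PP
    [3,4] "often" : NP

[0,1] N  lex  "plan"
[1,2] ((S\N)/NP)/PP  lex  "with"
[2,3] PP  lex  "on"
[1,3] (S\N)/NP  >  k=2
[3,4] NP  lex  "often"
[1,4] S\N  >  k=3
[0,4] S  <  k=1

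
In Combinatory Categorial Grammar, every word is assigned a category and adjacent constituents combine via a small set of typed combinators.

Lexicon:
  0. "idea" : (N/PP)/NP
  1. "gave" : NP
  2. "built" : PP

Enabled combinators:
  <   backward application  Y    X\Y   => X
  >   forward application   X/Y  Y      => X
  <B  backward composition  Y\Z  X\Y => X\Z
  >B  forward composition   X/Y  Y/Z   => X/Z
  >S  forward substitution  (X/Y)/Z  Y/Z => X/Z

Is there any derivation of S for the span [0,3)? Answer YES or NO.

NO

(N/PP)/NP NP PP
CKY chart[0,3] = {N}; S ∉ chart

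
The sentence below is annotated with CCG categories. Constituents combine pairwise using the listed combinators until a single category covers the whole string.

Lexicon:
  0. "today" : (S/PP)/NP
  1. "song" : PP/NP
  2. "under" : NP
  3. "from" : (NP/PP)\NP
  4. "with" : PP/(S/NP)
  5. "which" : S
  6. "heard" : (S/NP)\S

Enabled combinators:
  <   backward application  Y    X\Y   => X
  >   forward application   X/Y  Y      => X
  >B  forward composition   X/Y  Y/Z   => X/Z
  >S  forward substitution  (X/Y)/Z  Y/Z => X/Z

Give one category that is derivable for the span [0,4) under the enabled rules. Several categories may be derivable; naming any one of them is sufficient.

[0,7] S   >
  [0,4] S/PP   >B
    [0,2] S/NP   >S
      [0,1] "today" : (S/PP)/NP
      [1,2] "song" : PP/NP
    [2,4] NP/PP   <
      [2,3] "under" : NP
      [3,4] "from" : (NP/PP)\NP
  [4,7] PP   >
    [4,5] "with" : PP/(S/NP)
    [5,7] S/NP   <
      [5,6] "which" : S
      [6,7] "heard" : (S/NP)\S

S/PP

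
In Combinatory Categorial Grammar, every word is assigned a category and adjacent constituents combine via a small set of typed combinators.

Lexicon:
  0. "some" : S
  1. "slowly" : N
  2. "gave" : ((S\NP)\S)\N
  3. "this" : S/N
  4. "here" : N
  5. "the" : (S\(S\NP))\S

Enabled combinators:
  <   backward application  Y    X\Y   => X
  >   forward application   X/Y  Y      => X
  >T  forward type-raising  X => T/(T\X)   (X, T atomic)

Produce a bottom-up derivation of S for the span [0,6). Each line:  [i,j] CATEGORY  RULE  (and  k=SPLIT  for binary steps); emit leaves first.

[0,6] S   <
  [0,3] S\NP   <
    [0,1] "some" : S
    [1,3] (S\NP)\S   <
      [1,2] "slowly" : N
      [2,3] "gave" : ((S\NP)\S)\N
  [3,6] S\(S\NP)   <
    [3,5] S   >
      [3,4] "this" : S/N
      [4,5] "here" : N
    [5,6] "the" : (S\(S\NP))\S

[0,1] S  lex  "some"
[1,2] N  lex  "slowly"
[2,3] ((S\NP)\S)\N  lex  "gave"
[1,3] (S\NP)\S  <  k=2
[0,3] S\NP  <  k=1
[3,4] S/N  lex  "this"
[4,5] N  lex  "here"
[3,5] S  >  k=4
[5,6] (S\(S\NP))\S  lex  "the"
[3,6] S\(S\NP)  <  k=5
[0,6] S  <  k=3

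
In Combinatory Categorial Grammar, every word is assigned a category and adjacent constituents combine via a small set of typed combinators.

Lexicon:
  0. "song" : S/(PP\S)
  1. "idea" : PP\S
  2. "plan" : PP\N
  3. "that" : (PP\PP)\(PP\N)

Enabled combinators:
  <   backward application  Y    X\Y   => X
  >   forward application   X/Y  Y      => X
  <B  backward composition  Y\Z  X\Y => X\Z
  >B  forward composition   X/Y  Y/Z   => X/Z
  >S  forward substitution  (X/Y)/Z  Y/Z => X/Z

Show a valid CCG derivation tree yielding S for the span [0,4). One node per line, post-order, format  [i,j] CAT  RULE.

[0,1] S/(PP\S)  lex  "song"
[1,2] PP\S  lex  "idea"
[2,3] PP\N  lex  "plan"
[3,4] (PP\PP)\(PP\N)  lex  "that"
[2,4] PP\PP  <  k=3
[1,4] PP\S  <B  k=2
[0,4] S  >  k=1

[0,4] S   >
  [0,1] "song" : S/(PP\S)
  [1,4] PP\S   <B
    [1,2] "idea" : PP\S
    [2,4] PP\PP   <
      [2,3] "plan" : PP\N
      [3,4] "that" : (PP\PP)\(PP\N)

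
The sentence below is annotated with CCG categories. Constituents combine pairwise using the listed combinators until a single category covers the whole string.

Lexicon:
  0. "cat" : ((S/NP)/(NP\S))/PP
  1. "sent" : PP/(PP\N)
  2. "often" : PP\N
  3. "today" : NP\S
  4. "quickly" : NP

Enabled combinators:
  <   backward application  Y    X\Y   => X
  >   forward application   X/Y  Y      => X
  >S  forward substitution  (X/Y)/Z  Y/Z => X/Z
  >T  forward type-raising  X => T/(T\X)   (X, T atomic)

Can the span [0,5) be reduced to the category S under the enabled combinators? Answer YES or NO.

[0,5] S   >
  [0,4] S/NP   >
    [0,3] (S/NP)/(NP\S)   >
      [0,1] "cat" : ((S/NP)/(NP\S))/PP
      [1,3] PP   >
        [1,2] "sent" : PP/(PP\N)
        [2,3] "often" : PP\N
    [3,4] "today" : NP\S
  [4,5] "quickly" : NP

YES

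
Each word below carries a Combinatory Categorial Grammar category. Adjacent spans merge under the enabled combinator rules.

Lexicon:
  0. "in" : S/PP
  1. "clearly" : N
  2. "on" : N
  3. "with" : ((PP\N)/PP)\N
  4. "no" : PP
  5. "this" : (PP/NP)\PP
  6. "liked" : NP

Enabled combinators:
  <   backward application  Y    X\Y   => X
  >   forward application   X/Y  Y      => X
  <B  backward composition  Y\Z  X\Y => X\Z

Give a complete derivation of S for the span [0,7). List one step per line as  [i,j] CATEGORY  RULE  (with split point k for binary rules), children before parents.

[0,7] S   >
  [0,1] "in" : S/PP
  [1,7] PP   <
    [1,2] "clearly" : N
    [2,7] PP\N   >
      [2,4] (PP\N)/PP   <
        [2,3] "on" : N
        [3,4] "with" : ((PP\N)/PP)\N
      [4,7] PP   >
        [4,6] PP/NP   <
          [4,5] "no" : PP
          [5,6] "this" : (PP/NP)\PP
        [6,7] "liked" : NP

[0,1] S/PP  lex  "in"
[1,2] N  lex  "clearly"
[2,3] N  lex  "on"
[3,4] ((PP\N)/PP)\N  lex  "with"
[2,4] (PP\N)/PP  <  k=3
[4,5] PP  lex  "no"
[5,6] (PP/NP)\PP  lex  "this"
[4,6] PP/NP  <  k=5
[6,7] NP  lex  "liked"
[4,7] PP  >  k=6
[2,7] PP\N  >  k=4
[1,7] PP  <  k=2
[0,7] S  >  k=1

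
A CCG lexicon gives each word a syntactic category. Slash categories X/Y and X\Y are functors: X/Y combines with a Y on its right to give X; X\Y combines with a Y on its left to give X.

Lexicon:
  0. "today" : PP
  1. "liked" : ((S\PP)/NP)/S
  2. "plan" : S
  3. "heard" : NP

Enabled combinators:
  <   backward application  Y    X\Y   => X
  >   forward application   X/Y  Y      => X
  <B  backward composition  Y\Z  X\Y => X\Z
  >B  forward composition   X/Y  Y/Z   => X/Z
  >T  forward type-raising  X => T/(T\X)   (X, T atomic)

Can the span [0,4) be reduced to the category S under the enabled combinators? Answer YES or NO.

YES

[0,4] S   <
  [0,1] "today" : PP
  [1,4] S\PP   >
    [1,3] (S\PP)/NP   >
      [1,2] "liked" : ((S\PP)/NP)/S
      [2,3] "plan" : S
    [3,4] "heard" : NP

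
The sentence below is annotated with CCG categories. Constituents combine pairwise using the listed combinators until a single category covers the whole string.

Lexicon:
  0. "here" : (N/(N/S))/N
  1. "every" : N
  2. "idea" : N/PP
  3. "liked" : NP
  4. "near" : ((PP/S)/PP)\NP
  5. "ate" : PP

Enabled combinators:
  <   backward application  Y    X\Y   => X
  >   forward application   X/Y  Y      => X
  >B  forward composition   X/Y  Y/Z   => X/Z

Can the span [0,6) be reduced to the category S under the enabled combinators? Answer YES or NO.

(N/(N/S))/N N N/PP NP ((PP/S)/PP)\NP PP
CKY chart[0,6] = {N}; S ∉ chart

NO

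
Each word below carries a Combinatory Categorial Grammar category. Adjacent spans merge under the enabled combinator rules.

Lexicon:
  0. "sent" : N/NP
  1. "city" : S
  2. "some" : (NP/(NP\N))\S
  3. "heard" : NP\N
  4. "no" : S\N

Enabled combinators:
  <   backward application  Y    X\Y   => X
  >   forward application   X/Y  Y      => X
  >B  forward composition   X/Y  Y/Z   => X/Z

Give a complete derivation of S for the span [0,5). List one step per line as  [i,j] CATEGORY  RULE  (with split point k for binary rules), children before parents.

[0,1] N/NP  lex  "sent"
[1,2] S  lex  "city"
[2,3] (NP/(NP\N))\S  lex  "some"
[1,3] NP/(NP\N)  <  k=2
[3,4] NP\N  lex  "heard"
[1,4] NP  >  k=3
[0,4] N  >  k=1
[4,5] S\N  lex  "no"
[0,5] S  <  k=4

[0,5] S   <
  [0,4] N   >
    [0,1] "sent" : N/NP
    [1,4] NP   >
      [1,3] NP/(NP\N)   <
        [1,2] "city" : S
        [2,3] "some" : (NP/(NP\N))\S
      [3,4] "heard" : NP\N
  [4,5] "no" : S\N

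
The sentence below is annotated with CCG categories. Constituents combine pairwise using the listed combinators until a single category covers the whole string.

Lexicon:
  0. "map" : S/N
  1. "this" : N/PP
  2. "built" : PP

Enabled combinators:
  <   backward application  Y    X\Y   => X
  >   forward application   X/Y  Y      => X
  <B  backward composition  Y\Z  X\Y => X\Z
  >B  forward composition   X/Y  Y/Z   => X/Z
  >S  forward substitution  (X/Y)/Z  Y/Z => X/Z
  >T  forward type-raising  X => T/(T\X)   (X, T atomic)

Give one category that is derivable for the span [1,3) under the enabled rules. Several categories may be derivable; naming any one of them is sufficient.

[0,3] S   >
  [0,1] "map" : S/N
  [1,3] N   >
    [1,2] "this" : N/PP
    [2,3] "built" : PP

N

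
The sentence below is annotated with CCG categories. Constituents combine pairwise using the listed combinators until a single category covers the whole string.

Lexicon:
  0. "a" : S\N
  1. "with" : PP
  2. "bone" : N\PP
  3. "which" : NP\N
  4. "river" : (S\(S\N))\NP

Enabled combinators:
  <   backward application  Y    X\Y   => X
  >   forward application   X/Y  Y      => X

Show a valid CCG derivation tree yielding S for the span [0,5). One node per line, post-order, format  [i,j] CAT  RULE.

[0,5] S   <
  [0,1] "a" : S\N
  [1,5] S\(S\N)   <
    [1,4] NP   <
      [1,3] N   <
        [1,2] "with" : PP
        [2,3] "bone" : N\PP
      [3,4] "which" : NP\N
    [4,5] "river" : (S\(S\N))\NP

[0,1] S\N  lex  "a"
[1,2] PP  lex  "with"
[2,3] N\PP  lex  "bone"
[1,3] N  <  k=2
[3,4] NP\N  lex  "which"
[1,4] NP  <  k=3
[4,5] (S\(S\N))\NP  lex  "river"
[1,5] S\(S\N)  <  k=4
[0,5] S  <  k=1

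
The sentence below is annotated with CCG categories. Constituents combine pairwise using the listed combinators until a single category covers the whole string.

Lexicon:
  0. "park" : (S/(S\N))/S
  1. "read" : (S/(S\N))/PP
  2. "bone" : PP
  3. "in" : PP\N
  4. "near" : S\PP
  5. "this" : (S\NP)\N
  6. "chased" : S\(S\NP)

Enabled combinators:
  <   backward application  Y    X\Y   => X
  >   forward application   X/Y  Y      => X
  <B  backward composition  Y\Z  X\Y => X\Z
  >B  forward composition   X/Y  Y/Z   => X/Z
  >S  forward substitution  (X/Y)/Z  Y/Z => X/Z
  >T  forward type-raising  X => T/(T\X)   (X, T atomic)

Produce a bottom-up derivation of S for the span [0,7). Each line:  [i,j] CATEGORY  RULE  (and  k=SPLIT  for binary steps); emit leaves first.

[0,7] S   >
  [0,5] S/(S\N)   >
    [0,1] "park" : (S/(S\N))/S
    [1,5] S   >
      [1,3] S/(S\N)   >
        [1,2] "read" : (S/(S\N))/PP
        [2,3] "bone" : PP
      [3,5] S\N   <B
        [3,4] "in" : PP\N
        [4,5] "near" : S\PP
  [5,7] S\N   <B
    [5,6] "this" : (S\NP)\N
    [6,7] "chased" : S\(S\NP)

[0,1] (S/(S\N))/S  lex  "park"
[1,2] (S/(S\N))/PP  lex  "read"
[2,3] PP  lex  "bone"
[1,3] S/(S\N)  >  k=2
[3,4] PP\N  lex  "in"
[4,5] S\PP  lex  "near"
[3,5] S\N  <B  k=4
[1,5] S  >  k=3
[0,5] S/(S\N)  >  k=1
[5,6] (S\NP)\N  lex  "this"
[6,7] S\(S\NP)  lex  "chased"
[5,7] S\N  <B  k=6
[0,7] S  >  k=5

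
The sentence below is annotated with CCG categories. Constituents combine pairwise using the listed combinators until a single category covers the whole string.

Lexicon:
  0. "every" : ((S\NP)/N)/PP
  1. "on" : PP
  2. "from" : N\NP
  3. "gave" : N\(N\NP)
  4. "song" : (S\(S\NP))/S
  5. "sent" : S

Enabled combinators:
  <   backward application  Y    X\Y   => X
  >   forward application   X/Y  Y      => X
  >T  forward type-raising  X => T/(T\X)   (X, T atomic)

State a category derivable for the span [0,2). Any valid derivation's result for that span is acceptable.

(S\NP)/N

[0,6] S   <
  [0,4] S\NP   >
    [0,2] (S\NP)/N   >
      [0,1] "every" : ((S\NP)/N)/PP
      [1,2] "on" : PP
    [2,4] N   <
      [2,3] "from" : N\NP
      [3,4] "gave" : N\(N\NP)
  [4,6] S\(S\NP)   >
    [4,5] "song" : (S\(S\NP))/S
    [5,6] "sent" : S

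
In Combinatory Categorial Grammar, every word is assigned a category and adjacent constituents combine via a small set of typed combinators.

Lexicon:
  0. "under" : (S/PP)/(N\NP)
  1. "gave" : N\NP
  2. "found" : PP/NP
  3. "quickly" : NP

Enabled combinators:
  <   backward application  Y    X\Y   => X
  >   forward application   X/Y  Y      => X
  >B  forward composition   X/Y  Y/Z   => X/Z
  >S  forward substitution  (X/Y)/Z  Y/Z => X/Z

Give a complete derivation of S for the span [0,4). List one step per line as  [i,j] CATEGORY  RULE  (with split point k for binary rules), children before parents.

[0,4] S   >
  [0,2] S/PP   >
    [0,1] "under" : (S/PP)/(N\NP)
    [1,2] "gave" : N\NP
  [2,4] PP   >
    [2,3] "found" : PP/NP
    [3,4] "quickly" : NP

[0,1] (S/PP)/(N\NP)  lex  "under"
[1,2] N\NP  lex  "gave"
[0,2] S/PP  >  k=1
[2,3] PP/NP  lex  "found"
[3,4] NP  lex  "quickly"
[2,4] PP  >  k=3
[0,4] S  >  k=2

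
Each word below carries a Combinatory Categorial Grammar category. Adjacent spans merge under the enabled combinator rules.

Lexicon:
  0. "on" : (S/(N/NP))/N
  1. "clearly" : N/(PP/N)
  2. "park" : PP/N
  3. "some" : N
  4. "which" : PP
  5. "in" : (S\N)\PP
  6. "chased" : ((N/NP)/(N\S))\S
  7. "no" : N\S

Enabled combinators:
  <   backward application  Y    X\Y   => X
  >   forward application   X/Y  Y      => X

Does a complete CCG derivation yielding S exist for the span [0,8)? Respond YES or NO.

YES

[0,8] S   >
  [0,3] S/(N/NP)   >
    [0,1] "on" : (S/(N/NP))/N
    [1,3] N   >
      [1,2] "clearly" : N/(PP/N)
      [2,3] "park" : PP/N
  [3,8] N/NP   >
    [3,7] (N/NP)/(N\S)   <
      [3,6] S   <
        [3,4] "some" : N
        [4,6] S\N   <
          [4,5] "which" : PP
          [5,6] "in" : (S\N)\PP
      [6,7] "chased" : ((N/NP)/(N\S))\S
    [7,8] "no" : N\S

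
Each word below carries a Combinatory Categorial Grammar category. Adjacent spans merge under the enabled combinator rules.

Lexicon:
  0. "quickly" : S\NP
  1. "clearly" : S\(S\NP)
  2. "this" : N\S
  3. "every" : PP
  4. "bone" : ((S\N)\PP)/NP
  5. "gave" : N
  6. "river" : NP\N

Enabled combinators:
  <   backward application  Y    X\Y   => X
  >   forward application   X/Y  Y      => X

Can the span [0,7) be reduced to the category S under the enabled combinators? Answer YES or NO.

[0,7] S   <
  [0,3] N   <
    [0,2] S   <
      [0,1] "quickly" : S\NP
      [1,2] "clearly" : S\(S\NP)
    [2,3] "this" : N\S
  [3,7] S\N   <
    [3,4] "every" : PP
    [4,7] (S\N)\PP   >
      [4,5] "bone" : ((S\N)\PP)/NP
      [5,7] NP   <
        [5,6] "gave" : N
        [6,7] "river" : NP\N

YES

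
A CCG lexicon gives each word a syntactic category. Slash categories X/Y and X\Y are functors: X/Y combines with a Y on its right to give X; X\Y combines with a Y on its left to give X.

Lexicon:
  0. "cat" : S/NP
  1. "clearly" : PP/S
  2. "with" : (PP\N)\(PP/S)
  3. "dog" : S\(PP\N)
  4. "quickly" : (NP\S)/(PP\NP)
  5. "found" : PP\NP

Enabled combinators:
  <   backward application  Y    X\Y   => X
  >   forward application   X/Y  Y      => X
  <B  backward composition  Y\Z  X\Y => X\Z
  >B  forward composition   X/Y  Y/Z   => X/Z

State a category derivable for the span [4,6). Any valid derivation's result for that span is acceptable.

[0,6] S   >
  [0,1] "cat" : S/NP
  [1,6] NP   <
    [1,4] S   <
      [1,3] PP\N   <
        [1,2] "clearly" : PP/S
        [2,3] "with" : (PP\N)\(PP/S)
      [3,4] "dog" : S\(PP\N)
    [4,6] NP\S   >
      [4,5] "quickly" : (NP\S)/(PP\NP)
      [5,6] "found" : PP\NP

NP\S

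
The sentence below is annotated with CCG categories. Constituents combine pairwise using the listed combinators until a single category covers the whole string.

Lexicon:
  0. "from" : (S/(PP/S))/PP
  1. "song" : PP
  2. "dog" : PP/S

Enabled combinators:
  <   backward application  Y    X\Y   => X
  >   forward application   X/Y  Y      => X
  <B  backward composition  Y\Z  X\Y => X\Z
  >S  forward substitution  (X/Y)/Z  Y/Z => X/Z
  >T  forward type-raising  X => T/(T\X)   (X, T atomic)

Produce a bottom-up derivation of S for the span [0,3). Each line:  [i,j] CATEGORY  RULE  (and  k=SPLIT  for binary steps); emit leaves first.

[0,3] S   >
  [0,2] S/(PP/S)   >
    [0,1] "from" : (S/(PP/S))/PP
    [1,2] "song" : PP
  [2,3] "dog" : PP/S

[0,1] (S/(PP/S))/PP  lex  "from"
[1,2] PP  lex  "song"
[0,2] S/(PP/S)  >  k=1
[2,3] PP/S  lex  "dog"
[0,3] S  >  k=2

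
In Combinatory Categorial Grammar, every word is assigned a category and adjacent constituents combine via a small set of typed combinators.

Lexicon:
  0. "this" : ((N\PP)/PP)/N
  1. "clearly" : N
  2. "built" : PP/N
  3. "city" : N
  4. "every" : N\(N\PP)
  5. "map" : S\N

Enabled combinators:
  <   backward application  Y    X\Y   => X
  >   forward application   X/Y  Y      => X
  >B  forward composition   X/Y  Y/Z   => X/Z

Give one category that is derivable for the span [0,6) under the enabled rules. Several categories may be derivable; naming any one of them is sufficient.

[0,6] S   <
  [0,5] N   <
    [0,4] N\PP   >
      [0,2] (N\PP)/PP   >
        [0,1] "this" : ((N\PP)/PP)/N
        [1,2] "clearly" : N
      [2,4] PP   >
        [2,3] "built" : PP/N
        [3,4] "city" : N
    [4,5] "every" : N\(N\PP)
  [5,6] "map" : S\N

S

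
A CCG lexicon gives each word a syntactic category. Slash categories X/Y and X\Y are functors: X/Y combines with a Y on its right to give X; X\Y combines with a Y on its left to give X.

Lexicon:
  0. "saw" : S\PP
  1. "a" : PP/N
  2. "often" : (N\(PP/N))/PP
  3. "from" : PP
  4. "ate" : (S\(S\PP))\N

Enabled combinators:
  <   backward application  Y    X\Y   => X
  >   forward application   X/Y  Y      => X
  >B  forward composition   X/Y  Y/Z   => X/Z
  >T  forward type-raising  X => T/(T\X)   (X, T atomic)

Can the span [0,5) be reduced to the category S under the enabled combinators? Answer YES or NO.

YES

[0,5] S   <
  [0,1] "saw" : S\PP
  [1,5] S\(S\PP)   <
    [1,4] N   <
      [1,2] "a" : PP/N
      [2,4] N\(PP/N)   >
        [2,3] "often" : (N\(PP/N))/PP
        [3,4] "from" : PP
    [4,5] "ate" : (S\(S\PP))\N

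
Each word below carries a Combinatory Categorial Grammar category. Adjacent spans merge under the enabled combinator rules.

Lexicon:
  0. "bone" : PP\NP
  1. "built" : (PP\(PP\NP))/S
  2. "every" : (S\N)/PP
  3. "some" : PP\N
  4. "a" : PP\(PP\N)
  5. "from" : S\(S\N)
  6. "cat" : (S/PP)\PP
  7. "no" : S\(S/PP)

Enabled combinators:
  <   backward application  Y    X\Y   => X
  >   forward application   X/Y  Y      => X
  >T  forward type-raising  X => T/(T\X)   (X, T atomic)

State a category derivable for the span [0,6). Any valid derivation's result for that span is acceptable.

PP

[0,8] S   <
  [0,7] S/PP   <
    [0,6] PP   <
      [0,1] "bone" : PP\NP
      [1,6] PP\(PP\NP)   >
        [1,2] "built" : (PP\(PP\NP))/S
        [2,6] S   <
          [2,5] S\N   >
            [2,3] "every" : (S\N)/PP
            [3,5] PP   <
              [3,4] "some" : PP\N
              [4,5] "a" : PP\(PP\N)
          [5,6] "from" : S\(S\N)
    [6,7] "cat" : (S/PP)\PP
  [7,8] "no" : S\(S/PP)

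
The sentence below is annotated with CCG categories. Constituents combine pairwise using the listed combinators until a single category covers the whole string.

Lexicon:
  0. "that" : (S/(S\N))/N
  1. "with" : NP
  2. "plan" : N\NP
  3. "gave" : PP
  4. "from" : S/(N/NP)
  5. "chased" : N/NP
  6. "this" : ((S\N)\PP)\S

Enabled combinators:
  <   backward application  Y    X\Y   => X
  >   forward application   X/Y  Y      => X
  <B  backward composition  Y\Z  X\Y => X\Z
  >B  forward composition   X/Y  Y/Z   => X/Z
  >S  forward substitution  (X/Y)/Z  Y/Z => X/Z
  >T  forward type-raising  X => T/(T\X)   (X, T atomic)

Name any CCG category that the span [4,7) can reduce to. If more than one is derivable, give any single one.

(S\N)\PP

[0,7] S   >
  [0,3] S/(S\N)   >
    [0,1] "that" : (S/(S\N))/N
    [1,3] N   <
      [1,2] "with" : NP
      [2,3] "plan" : N\NP
  [3,7] S\N   <
    [3,4] "gave" : PP
    [4,7] (S\N)\PP   <
      [4,6] S   >
        [4,5] "from" : S/(N/NP)
        [5,6] "chased" : N/NP
      [6,7] "this" : ((S\N)\PP)\S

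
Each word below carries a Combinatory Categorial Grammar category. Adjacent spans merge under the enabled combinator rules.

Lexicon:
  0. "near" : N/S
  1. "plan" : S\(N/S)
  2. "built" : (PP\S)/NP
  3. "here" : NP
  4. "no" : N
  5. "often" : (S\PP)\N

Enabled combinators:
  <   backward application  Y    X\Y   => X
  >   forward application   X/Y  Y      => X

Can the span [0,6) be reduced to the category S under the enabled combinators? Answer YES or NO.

[0,6] S   <
  [0,4] PP   <
    [0,2] S   <
      [0,1] "near" : N/S
      [1,2] "plan" : S\(N/S)
    [2,4] PP\S   >
      [2,3] "built" : (PP\S)/NP
      [3,4] "here" : NP
  [4,6] S\PP   <
    [4,5] "no" : N
    [5,6] "often" : (S\PP)\N

YES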